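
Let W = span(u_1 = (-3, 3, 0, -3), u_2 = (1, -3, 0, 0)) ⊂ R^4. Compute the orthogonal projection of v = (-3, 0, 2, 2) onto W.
proj_W(v) = (-3/14, 13/14, 0, 1/7)

Set up U = [u_1 | ... | u_2] ∈ R^(4×2). The projector onto W = col(U) is P = U (U^T U)^(-1) U^T.
Compute U^T U =
  [27, -12]
  [-12, 10],
and U^T v = (3, -3).
Solve U^T U · c = U^T v for the coefficients: c = (-1/21, -5/14). The projection is proj_W(v) = U c.
Check: (v - proj_W(v)) · u_1 = 0  (should be 0).
Check: (v - proj_W(v)) · u_2 = 0  (should be 0).
Result: proj_W(v) = (-3/14, 13/14, 0, 1/7).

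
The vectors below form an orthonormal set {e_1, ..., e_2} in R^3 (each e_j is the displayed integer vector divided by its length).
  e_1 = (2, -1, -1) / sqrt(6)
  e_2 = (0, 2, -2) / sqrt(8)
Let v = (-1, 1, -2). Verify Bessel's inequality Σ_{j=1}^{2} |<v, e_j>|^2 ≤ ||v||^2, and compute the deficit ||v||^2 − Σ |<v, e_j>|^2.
Σ |<v, e_j>|^2 = 14/3; ||v||^2 = 6; deficit = 4/3

Write each e_j = u_j / sqrt(<u_j, u_j>) where u_j is the displayed integer vector. Then <v, e_j> = <v, u_j> / sqrt(<u_j, u_j>), so |<v, e_j>|^2 = <v, u_j>^2 / <u_j, u_j>.
Coefficients: <v, e_1> = -1/sqrt(6), <v, e_2> = 6/sqrt(8).
Square and sum: Σ |<v, e_j>|^2 = 14/3.
Compute ||v||^2 = v·v = 6.
Deficit = 6 − 14/3 = 4/3 ≥ 0, confirming Bessel's inequality. (The deficit equals ||v − Σ <v,e_j> e_j||^2, the squared distance from v to span{e_j}.)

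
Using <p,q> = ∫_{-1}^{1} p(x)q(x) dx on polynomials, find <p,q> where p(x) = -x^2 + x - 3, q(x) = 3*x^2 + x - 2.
<p,q> = 34/5

Expand the product: p(x)·q(x) = -3*x^4 + 2*x^3 - 6*x^2 - 5*x + 6.
∫_{-1}^{1} of each monomial x^k gives [2/(k+1) if k even, 0 if k odd]. Integrating term-by-term (or equivalently evaluating the antiderivative F(x) = -3*x^5/5 + x^4/2 - 2*x^3 - 5*x^2/2 + 6*x at the endpoints):
  F(1) − F(−1) = 7/5 − (-27/5) = 34/5.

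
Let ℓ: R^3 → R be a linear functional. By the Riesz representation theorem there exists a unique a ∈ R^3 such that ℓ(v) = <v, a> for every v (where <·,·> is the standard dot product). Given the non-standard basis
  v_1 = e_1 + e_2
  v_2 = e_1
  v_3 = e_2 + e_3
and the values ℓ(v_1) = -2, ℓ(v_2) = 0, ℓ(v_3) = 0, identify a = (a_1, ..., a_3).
a = (0, -2, 2)

Write a = (a_1, ..., a_3) in the standard basis. For each basis vector v_i, ℓ(v_i) = <v_i, a> is a linear equation in the a_j's. Collect the n equations into a matrix system V a = ℓ, where row i of V is v_i (expressed in the standard basis). Since V is invertible (lower-triangular with 1s on the diagonal, up to permutation), solve by back-substitution:
  V =
[[1, 1, 0],
 [1, 0, 0],
 [0, 1, 1]]
  V a = (-2, 0, 0)
Solving gives a = (0, -2, 2).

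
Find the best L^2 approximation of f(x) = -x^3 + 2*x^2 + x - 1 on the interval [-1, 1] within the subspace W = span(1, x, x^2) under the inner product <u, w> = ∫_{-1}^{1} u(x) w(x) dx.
g(x) = 2*x^2 + 2*x/5 - 1

The best approximation g ∈ W is the orthogonal projection of f onto W. Writing g = a_0 + a_1 x + a_2 x^2, the coefficients solve the normal equations G · a = b where
  G_{ij} = <φ_i, φ_j> and b_i = <f, φ_i>, with φ_0 = 1, φ_1 = x, φ_2 = x^2.
G =
  [2, 0, 2/3]
  [0, 2/3, 0]
  [2/3, 0, 2/5],
b = (-2/3, 4/15, 2/15).
Solving gives a_0 = -1, a_1 = 2/5, a_2 = 2, so
  g(x) = 2*x^2 + 2*x/5 - 1.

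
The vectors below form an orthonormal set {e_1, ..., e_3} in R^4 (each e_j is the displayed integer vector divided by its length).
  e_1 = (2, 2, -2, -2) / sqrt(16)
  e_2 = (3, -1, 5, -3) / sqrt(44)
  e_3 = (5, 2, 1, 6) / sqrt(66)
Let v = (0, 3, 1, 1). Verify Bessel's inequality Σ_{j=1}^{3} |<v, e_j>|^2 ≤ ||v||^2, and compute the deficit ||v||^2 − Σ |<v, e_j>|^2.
Σ |<v, e_j>|^2 = 17/6; ||v||^2 = 11; deficit = 49/6

Write each e_j = u_j / sqrt(<u_j, u_j>) where u_j is the displayed integer vector. Then <v, e_j> = <v, u_j> / sqrt(<u_j, u_j>), so |<v, e_j>|^2 = <v, u_j>^2 / <u_j, u_j>.
Coefficients: <v, e_1> = 2/sqrt(16), <v, e_2> = -1/sqrt(44), <v, e_3> = 13/sqrt(66).
Square and sum: Σ |<v, e_j>|^2 = 17/6.
Compute ||v||^2 = v·v = 11.
Deficit = 11 − 17/6 = 49/6 ≥ 0, confirming Bessel's inequality. (The deficit equals ||v − Σ <v,e_j> e_j||^2, the squared distance from v to span{e_j}.)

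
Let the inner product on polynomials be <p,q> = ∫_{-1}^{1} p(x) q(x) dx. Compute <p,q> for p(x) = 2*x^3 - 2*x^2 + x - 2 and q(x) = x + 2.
<p,q> = -46/5

Expand the product: p(x)·q(x) = 2*x^4 + 2*x^3 - 3*x^2 - 4.
∫_{-1}^{1} of each monomial x^k gives [2/(k+1) if k even, 0 if k odd]. Integrating term-by-term (or equivalently evaluating the antiderivative F(x) = 2*x^5/5 + x^4/2 - x^3 - 4*x at the endpoints):
  F(1) − F(−1) = -41/10 − (51/10) = -46/5.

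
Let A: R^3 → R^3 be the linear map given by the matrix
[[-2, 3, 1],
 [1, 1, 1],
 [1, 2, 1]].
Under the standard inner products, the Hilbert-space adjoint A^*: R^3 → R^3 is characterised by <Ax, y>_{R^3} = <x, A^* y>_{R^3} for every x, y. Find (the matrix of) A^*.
A^* = A^T =
[[-2, 1, 1],
 [3, 1, 2],
 [1, 1, 1]]

For real matrices with standard dot products, the defining identity <Ax, y> = <x, A^* y> gives (Ax)^T y = x^T (A^*) y, i.e. x^T A^T y = x^T (A^*) y. Since this holds for all x, y, we must have A^* = A^T. Therefore
A^* =
[[-2, 1, 1],
 [3, 1, 2],
 [1, 1, 1]].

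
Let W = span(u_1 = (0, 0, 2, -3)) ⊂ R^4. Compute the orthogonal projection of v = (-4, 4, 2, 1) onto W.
proj_W(v) = (0, 0, 2/13, -3/13)

Set up U = [u_1 | ... | u_1] ∈ R^(4×1). The projector onto W = col(U) is P = U (U^T U)^(-1) U^T.
Compute U^T U =
  [13],
and U^T v = (1).
Solve U^T U · c = U^T v for the coefficients: c = (1/13). The projection is proj_W(v) = U c.
Check: (v - proj_W(v)) · u_1 = 0  (should be 0).
Result: proj_W(v) = (0, 0, 2/13, -3/13).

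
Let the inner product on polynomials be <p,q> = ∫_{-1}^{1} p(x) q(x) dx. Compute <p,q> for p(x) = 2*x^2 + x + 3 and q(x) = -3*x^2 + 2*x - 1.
<p,q> = -72/5

Expand the product: p(x)·q(x) = -6*x^4 + x^3 - 9*x^2 + 5*x - 3.
∫_{-1}^{1} of each monomial x^k gives [2/(k+1) if k even, 0 if k odd]. Integrating term-by-term (or equivalently evaluating the antiderivative F(x) = -6*x^5/5 + x^4/4 - 3*x^3 + 5*x^2/2 - 3*x at the endpoints):
  F(1) − F(−1) = -89/20 − (199/20) = -72/5.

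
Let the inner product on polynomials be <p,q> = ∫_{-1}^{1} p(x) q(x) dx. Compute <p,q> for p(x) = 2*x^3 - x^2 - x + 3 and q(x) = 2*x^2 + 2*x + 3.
<p,q> = 292/15

Expand the product: p(x)·q(x) = 4*x^5 + 2*x^4 + 2*x^3 + x^2 + 3*x + 9.
∫_{-1}^{1} of each monomial x^k gives [2/(k+1) if k even, 0 if k odd]. Integrating term-by-term (or equivalently evaluating the antiderivative F(x) = 2*x^6/3 + 2*x^5/5 + x^4/2 + x^3/3 + 3*x^2/2 + 9*x at the endpoints):
  F(1) − F(−1) = 62/5 − (-106/15) = 292/15.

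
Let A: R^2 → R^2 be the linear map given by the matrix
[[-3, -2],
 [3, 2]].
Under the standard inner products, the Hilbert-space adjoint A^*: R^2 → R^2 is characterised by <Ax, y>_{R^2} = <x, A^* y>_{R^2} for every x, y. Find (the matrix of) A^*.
A^* = A^T =
[[-3, 3],
 [-2, 2]]

For real matrices with standard dot products, the defining identity <Ax, y> = <x, A^* y> gives (Ax)^T y = x^T (A^*) y, i.e. x^T A^T y = x^T (A^*) y. Since this holds for all x, y, we must have A^* = A^T. Therefore
A^* =
[[-3, 3],
 [-2, 2]].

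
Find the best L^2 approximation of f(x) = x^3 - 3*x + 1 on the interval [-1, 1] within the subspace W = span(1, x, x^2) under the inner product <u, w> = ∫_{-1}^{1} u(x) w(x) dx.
g(x) = 1 - 12*x/5

The best approximation g ∈ W is the orthogonal projection of f onto W. Writing g = a_0 + a_1 x + a_2 x^2, the coefficients solve the normal equations G · a = b where
  G_{ij} = <φ_i, φ_j> and b_i = <f, φ_i>, with φ_0 = 1, φ_1 = x, φ_2 = x^2.
G =
  [2, 0, 2/3]
  [0, 2/3, 0]
  [2/3, 0, 2/5],
b = (2, -8/5, 2/3).
Solving gives a_0 = 1, a_1 = -12/5, a_2 = 0, so
  g(x) = 1 - 12*x/5.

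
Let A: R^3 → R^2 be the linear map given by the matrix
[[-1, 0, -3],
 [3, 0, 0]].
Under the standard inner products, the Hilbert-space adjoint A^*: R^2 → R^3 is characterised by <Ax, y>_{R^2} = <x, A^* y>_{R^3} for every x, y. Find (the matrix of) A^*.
A^* = A^T =
[[-1, 3],
 [0, 0],
 [-3, 0]]

For real matrices with standard dot products, the defining identity <Ax, y> = <x, A^* y> gives (Ax)^T y = x^T (A^*) y, i.e. x^T A^T y = x^T (A^*) y. Since this holds for all x, y, we must have A^* = A^T. Therefore
A^* =
[[-1, 3],
 [0, 0],
 [-3, 0]].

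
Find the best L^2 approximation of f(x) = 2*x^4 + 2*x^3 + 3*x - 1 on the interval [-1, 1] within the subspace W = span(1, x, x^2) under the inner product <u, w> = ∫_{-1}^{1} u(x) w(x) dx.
g(x) = 12*x^2/7 + 21*x/5 - 41/35

The best approximation g ∈ W is the orthogonal projection of f onto W. Writing g = a_0 + a_1 x + a_2 x^2, the coefficients solve the normal equations G · a = b where
  G_{ij} = <φ_i, φ_j> and b_i = <f, φ_i>, with φ_0 = 1, φ_1 = x, φ_2 = x^2.
G =
  [2, 0, 2/3]
  [0, 2/3, 0]
  [2/3, 0, 2/5],
b = (-6/5, 14/5, -2/21).
Solving gives a_0 = -41/35, a_1 = 21/5, a_2 = 12/7, so
  g(x) = 12*x^2/7 + 21*x/5 - 41/35.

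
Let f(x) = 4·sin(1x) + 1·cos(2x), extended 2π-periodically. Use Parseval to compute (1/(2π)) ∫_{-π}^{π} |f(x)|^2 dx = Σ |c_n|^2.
Σ |c_n|^2 = 17/2

Expand |f|^2 and use orthogonality of {sin(nx), cos(mx)} on [-π, π]:
  ∫_{-π}^{π} sin(nx)^2 dx = π, ∫ cos(mx)^2 dx = π, and cross terms integrate to 0.
So ∫_{-π}^{π} f(x)^2 dx = 4^2 · π + 1^2 · π = (16 + 1)π.
Divide by 2π: (16 + 1)/2 = 17/2.
By Parseval, this equals Σ |c_n|^2.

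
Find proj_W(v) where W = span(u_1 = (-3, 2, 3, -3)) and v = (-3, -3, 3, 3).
proj_W(v) = (-9/31, 6/31, 9/31, -9/31)

Set up U = [u_1 | ... | u_1] ∈ R^(4×1). The projector onto W = col(U) is P = U (U^T U)^(-1) U^T.
Compute U^T U =
  [31],
and U^T v = (3).
Solve U^T U · c = U^T v for the coefficients: c = (3/31). The projection is proj_W(v) = U c.
Check: (v - proj_W(v)) · u_1 = 0  (should be 0).
Result: proj_W(v) = (-9/31, 6/31, 9/31, -9/31).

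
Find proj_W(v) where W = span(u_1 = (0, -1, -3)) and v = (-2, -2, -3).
proj_W(v) = (0, -11/10, -33/10)

Set up U = [u_1 | ... | u_1] ∈ R^(3×1). The projector onto W = col(U) is P = U (U^T U)^(-1) U^T.
Compute U^T U =
  [10],
and U^T v = (11).
Solve U^T U · c = U^T v for the coefficients: c = (11/10). The projection is proj_W(v) = U c.
Check: (v - proj_W(v)) · u_1 = 0  (should be 0).
Result: proj_W(v) = (0, -11/10, -33/10).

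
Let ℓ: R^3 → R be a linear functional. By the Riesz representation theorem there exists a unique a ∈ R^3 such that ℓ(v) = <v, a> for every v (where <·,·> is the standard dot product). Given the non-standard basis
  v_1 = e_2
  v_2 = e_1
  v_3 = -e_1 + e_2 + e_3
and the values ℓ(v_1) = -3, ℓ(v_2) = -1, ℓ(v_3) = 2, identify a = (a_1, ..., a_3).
a = (-1, -3, 4)

Write a = (a_1, ..., a_3) in the standard basis. For each basis vector v_i, ℓ(v_i) = <v_i, a> is a linear equation in the a_j's. Collect the n equations into a matrix system V a = ℓ, where row i of V is v_i (expressed in the standard basis). Since V is invertible (lower-triangular with 1s on the diagonal, up to permutation), solve by back-substitution:
  V =
[[0, 1, 0],
 [1, 0, 0],
 [-1, 1, 1]]
  V a = (-3, -1, 2)
Solving gives a = (-1, -3, 4).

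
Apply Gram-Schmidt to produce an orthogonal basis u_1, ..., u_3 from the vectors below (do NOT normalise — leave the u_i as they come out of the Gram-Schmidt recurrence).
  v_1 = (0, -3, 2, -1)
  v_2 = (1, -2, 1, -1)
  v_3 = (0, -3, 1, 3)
Orthogonal basis:
  u_1 = (0, -3, 2, -1)
  u_2 = (1, -1/14, -2/7, -5/14)
  u_3 = (16/17, -23/17, -7/17, 55/17)

Apply the Gram-Schmidt recurrence
  u_1 = v_1
  u_i = v_i − Σ_{j<i} ((v_i · u_j) / (u_j · u_j)) · u_j.

Step by step this gives:
  u_1 = (0, -3, 2, -1)
  u_2 = (1, -1/14, -2/7, -5/14)
  u_3 = (16/17, -23/17, -7/17, 55/17)

Orthogonality check:
  u_2 · u_1 = 0 (should be 0)
  u_3 · u_1 = 0 (should be 0)
  u_3 · u_2 = 0 (should be 0)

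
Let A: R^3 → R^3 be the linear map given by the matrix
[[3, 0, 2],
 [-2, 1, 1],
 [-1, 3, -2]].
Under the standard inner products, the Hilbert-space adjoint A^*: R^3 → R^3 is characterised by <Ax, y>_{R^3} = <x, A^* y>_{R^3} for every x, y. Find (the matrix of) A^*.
A^* = A^T =
[[3, -2, -1],
 [0, 1, 3],
 [2, 1, -2]]

For real matrices with standard dot products, the defining identity <Ax, y> = <x, A^* y> gives (Ax)^T y = x^T (A^*) y, i.e. x^T A^T y = x^T (A^*) y. Since this holds for all x, y, we must have A^* = A^T. Therefore
A^* =
[[3, -2, -1],
 [0, 1, 3],
 [2, 1, -2]].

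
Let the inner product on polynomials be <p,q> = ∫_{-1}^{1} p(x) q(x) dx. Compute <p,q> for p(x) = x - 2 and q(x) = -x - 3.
<p,q> = 34/3

Expand the product: p(x)·q(x) = -x^2 - x + 6.
∫_{-1}^{1} of each monomial x^k gives [2/(k+1) if k even, 0 if k odd]. Integrating term-by-term (or equivalently evaluating the antiderivative F(x) = -x^3/3 - x^2/2 + 6*x at the endpoints):
  F(1) − F(−1) = 31/6 − (-37/6) = 34/3.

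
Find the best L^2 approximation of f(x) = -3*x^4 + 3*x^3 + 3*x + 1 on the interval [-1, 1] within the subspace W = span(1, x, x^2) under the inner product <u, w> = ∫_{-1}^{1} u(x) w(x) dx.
g(x) = -18*x^2/7 + 24*x/5 + 44/35

The best approximation g ∈ W is the orthogonal projection of f onto W. Writing g = a_0 + a_1 x + a_2 x^2, the coefficients solve the normal equations G · a = b where
  G_{ij} = <φ_i, φ_j> and b_i = <f, φ_i>, with φ_0 = 1, φ_1 = x, φ_2 = x^2.
G =
  [2, 0, 2/3]
  [0, 2/3, 0]
  [2/3, 0, 2/5],
b = (4/5, 16/5, -4/21).
Solving gives a_0 = 44/35, a_1 = 24/5, a_2 = -18/7, so
  g(x) = -18*x^2/7 + 24*x/5 + 44/35.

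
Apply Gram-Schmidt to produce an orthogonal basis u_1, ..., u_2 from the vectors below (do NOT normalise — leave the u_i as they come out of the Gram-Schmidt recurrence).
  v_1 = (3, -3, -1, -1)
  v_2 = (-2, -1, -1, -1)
Orthogonal basis:
  u_1 = (3, -3, -1, -1)
  u_2 = (-37/20, -23/20, -21/20, -21/20)

Apply the Gram-Schmidt recurrence
  u_1 = v_1
  u_i = v_i − Σ_{j<i} ((v_i · u_j) / (u_j · u_j)) · u_j.

Step by step this gives:
  u_1 = (3, -3, -1, -1)
  u_2 = (-37/20, -23/20, -21/20, -21/20)

Orthogonality check:
  u_2 · u_1 = 0 (should be 0)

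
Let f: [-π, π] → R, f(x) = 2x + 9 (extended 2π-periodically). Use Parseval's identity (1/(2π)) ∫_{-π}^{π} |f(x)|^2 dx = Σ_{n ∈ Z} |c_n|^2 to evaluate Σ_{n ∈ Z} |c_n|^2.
Σ |c_n|^2 = 4π^2/3 + 81

Expand and integrate term by term over [-π, π]:
  ∫ (2x)^2 dx = 4·(2π^3/3); ∫ 2·2·(9)·x dx = 0 (odd integrand); ∫ 9^2 dx = 81·2π.
So (1/(2π)) ∫_{-π}^{π} (2x + 9)^2 dx = 4π^2/3 + 81 = 4π^2/3 + 81.
Parseval ⇒ Σ |c_n|^2 = 4π^2/3 + 81.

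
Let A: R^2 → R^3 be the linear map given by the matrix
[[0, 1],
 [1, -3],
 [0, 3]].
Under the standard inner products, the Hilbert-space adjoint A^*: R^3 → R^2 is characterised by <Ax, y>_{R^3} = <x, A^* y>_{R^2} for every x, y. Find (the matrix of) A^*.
A^* = A^T =
[[0, 1, 0],
 [1, -3, 3]]

For real matrices with standard dot products, the defining identity <Ax, y> = <x, A^* y> gives (Ax)^T y = x^T (A^*) y, i.e. x^T A^T y = x^T (A^*) y. Since this holds for all x, y, we must have A^* = A^T. Therefore
A^* =
[[0, 1, 0],
 [1, -3, 3]].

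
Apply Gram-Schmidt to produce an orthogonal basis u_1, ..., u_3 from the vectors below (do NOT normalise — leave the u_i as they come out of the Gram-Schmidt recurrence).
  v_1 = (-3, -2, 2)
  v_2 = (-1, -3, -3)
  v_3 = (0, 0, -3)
Orthogonal basis:
  u_1 = (-3, -2, 2)
  u_2 = (-8/17, -45/17, -57/17)
  u_3 = (-126/157, 231/314, -147/314)

Apply the Gram-Schmidt recurrence
  u_1 = v_1
  u_i = v_i − Σ_{j<i} ((v_i · u_j) / (u_j · u_j)) · u_j.

Step by step this gives:
  u_1 = (-3, -2, 2)
  u_2 = (-8/17, -45/17, -57/17)
  u_3 = (-126/157, 231/314, -147/314)

Orthogonality check:
  u_2 · u_1 = 0 (should be 0)
  u_3 · u_1 = 0 (should be 0)
  u_3 · u_2 = 0 (should be 0)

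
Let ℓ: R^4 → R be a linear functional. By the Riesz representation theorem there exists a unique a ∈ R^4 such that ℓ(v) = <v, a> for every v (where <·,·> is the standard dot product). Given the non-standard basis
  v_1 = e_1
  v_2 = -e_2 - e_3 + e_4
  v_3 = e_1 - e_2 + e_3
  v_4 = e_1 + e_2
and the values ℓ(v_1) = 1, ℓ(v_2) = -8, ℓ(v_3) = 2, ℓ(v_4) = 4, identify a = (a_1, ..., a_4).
a = (1, 3, 4, -1)

Write a = (a_1, ..., a_4) in the standard basis. For each basis vector v_i, ℓ(v_i) = <v_i, a> is a linear equation in the a_j's. Collect the n equations into a matrix system V a = ℓ, where row i of V is v_i (expressed in the standard basis). Since V is invertible (lower-triangular with 1s on the diagonal, up to permutation), solve by back-substitution:
  V =
[[1, 0, 0, 0],
 [0, -1, -1, 1],
 [1, -1, 1, 0],
 [1, 1, 0, 0]]
  V a = (1, -8, 2, 4)
Solving gives a = (1, 3, 4, -1).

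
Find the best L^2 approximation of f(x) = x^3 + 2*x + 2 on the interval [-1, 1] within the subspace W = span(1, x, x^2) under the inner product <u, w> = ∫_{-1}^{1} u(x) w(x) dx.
g(x) = 13*x/5 + 2

The best approximation g ∈ W is the orthogonal projection of f onto W. Writing g = a_0 + a_1 x + a_2 x^2, the coefficients solve the normal equations G · a = b where
  G_{ij} = <φ_i, φ_j> and b_i = <f, φ_i>, with φ_0 = 1, φ_1 = x, φ_2 = x^2.
G =
  [2, 0, 2/3]
  [0, 2/3, 0]
  [2/3, 0, 2/5],
b = (4, 26/15, 4/3).
Solving gives a_0 = 2, a_1 = 13/5, a_2 = 0, so
  g(x) = 13*x/5 + 2.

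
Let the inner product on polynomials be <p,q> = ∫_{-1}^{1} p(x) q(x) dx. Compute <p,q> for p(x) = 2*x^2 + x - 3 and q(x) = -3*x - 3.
<p,q> = 12

Expand the product: p(x)·q(x) = -6*x^3 - 9*x^2 + 6*x + 9.
∫_{-1}^{1} of each monomial x^k gives [2/(k+1) if k even, 0 if k odd]. Integrating term-by-term (or equivalently evaluating the antiderivative F(x) = -3*x^4/2 - 3*x^3 + 3*x^2 + 9*x at the endpoints):
  F(1) − F(−1) = 15/2 − (-9/2) = 12.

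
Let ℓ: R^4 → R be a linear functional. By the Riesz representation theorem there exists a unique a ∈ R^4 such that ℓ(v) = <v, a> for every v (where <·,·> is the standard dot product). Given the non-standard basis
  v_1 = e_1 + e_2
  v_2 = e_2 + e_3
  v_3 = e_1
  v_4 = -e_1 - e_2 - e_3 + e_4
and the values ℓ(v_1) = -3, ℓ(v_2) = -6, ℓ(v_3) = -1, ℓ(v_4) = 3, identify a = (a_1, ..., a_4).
a = (-1, -2, -4, -4)

Write a = (a_1, ..., a_4) in the standard basis. For each basis vector v_i, ℓ(v_i) = <v_i, a> is a linear equation in the a_j's. Collect the n equations into a matrix system V a = ℓ, where row i of V is v_i (expressed in the standard basis). Since V is invertible (lower-triangular with 1s on the diagonal, up to permutation), solve by back-substitution:
  V =
[[1, 1, 0, 0],
 [0, 1, 1, 0],
 [1, 0, 0, 0],
 [-1, -1, -1, 1]]
  V a = (-3, -6, -1, 3)
Solving gives a = (-1, -2, -4, -4).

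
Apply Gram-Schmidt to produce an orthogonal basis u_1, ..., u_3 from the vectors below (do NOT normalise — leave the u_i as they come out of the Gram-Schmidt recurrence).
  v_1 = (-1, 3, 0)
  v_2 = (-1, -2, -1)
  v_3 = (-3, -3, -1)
Orthogonal basis:
  u_1 = (-1, 3, 0)
  u_2 = (-3/2, -1/2, -1)
  u_3 = (-3/5, -1/5, 1)

Apply the Gram-Schmidt recurrence
  u_1 = v_1
  u_i = v_i − Σ_{j<i} ((v_i · u_j) / (u_j · u_j)) · u_j.

Step by step this gives:
  u_1 = (-1, 3, 0)
  u_2 = (-3/2, -1/2, -1)
  u_3 = (-3/5, -1/5, 1)

Orthogonality check:
  u_2 · u_1 = 0 (should be 0)
  u_3 · u_1 = 0 (should be 0)
  u_3 · u_2 = 0 (should be 0)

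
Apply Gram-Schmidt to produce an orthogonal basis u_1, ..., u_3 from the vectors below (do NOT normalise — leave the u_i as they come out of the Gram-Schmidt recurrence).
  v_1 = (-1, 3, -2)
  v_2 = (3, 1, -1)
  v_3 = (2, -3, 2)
Orthogonal basis:
  u_1 = (-1, 3, -2)
  u_2 = (22/7, 4/7, -5/7)
  u_3 = (1/150, 7/150, 1/15)

Apply the Gram-Schmidt recurrence
  u_1 = v_1
  u_i = v_i − Σ_{j<i} ((v_i · u_j) / (u_j · u_j)) · u_j.

Step by step this gives:
  u_1 = (-1, 3, -2)
  u_2 = (22/7, 4/7, -5/7)
  u_3 = (1/150, 7/150, 1/15)

Orthogonality check:
  u_2 · u_1 = 0 (should be 0)
  u_3 · u_1 = 0 (should be 0)
  u_3 · u_2 = 0 (should be 0)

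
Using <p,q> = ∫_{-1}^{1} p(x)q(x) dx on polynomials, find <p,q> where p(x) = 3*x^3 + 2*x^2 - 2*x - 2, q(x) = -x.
<p,q> = 2/15

Expand the product: p(x)·q(x) = -3*x^4 - 2*x^3 + 2*x^2 + 2*x.
∫_{-1}^{1} of each monomial x^k gives [2/(k+1) if k even, 0 if k odd]. Integrating term-by-term (or equivalently evaluating the antiderivative F(x) = -3*x^5/5 - x^4/2 + 2*x^3/3 + x^2 at the endpoints):
  F(1) − F(−1) = 17/30 − (13/30) = 2/15.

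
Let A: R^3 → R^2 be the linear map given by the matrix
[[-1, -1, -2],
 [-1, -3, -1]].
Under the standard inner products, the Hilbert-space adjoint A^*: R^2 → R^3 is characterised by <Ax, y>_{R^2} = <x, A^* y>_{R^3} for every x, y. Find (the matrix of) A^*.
A^* = A^T =
[[-1, -1],
 [-1, -3],
 [-2, -1]]

For real matrices with standard dot products, the defining identity <Ax, y> = <x, A^* y> gives (Ax)^T y = x^T (A^*) y, i.e. x^T A^T y = x^T (A^*) y. Since this holds for all x, y, we must have A^* = A^T. Therefore
A^* =
[[-1, -1],
 [-1, -3],
 [-2, -1]].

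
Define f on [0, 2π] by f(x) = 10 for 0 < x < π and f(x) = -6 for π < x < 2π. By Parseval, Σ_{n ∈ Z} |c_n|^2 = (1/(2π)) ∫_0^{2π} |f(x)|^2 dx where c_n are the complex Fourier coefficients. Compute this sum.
Σ |c_n|^2 = 68

Parseval equates the L^2 energy of f (normalised by 1/(2π)) with the ℓ^2 sum of its Fourier coefficients: (1/(2π)) ∫_0^{2π} |f|^2 = Σ |c_n|^2.
Compute the left side: (1/(2π)) [∫_0^π 10^2 dx + ∫_π^{2π} (-6)^2 dx] = (1/(2π)) · (100π + 36π) = (100 + 36)/2 = 68.
So Σ_{n ∈ Z} |c_n|^2 = 68.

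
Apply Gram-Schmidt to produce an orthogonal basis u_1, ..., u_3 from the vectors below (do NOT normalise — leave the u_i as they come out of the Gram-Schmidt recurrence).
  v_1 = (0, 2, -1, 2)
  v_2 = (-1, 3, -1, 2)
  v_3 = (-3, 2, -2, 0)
Orthogonal basis:
  u_1 = (0, 2, -1, 2)
  u_2 = (-1, 5/9, 2/9, -4/9)
  u_3 = (-9/14, -9/14, -13/7, -2/7)

Apply the Gram-Schmidt recurrence
  u_1 = v_1
  u_i = v_i − Σ_{j<i} ((v_i · u_j) / (u_j · u_j)) · u_j.

Step by step this gives:
  u_1 = (0, 2, -1, 2)
  u_2 = (-1, 5/9, 2/9, -4/9)
  u_3 = (-9/14, -9/14, -13/7, -2/7)

Orthogonality check:
  u_2 · u_1 = 0 (should be 0)
  u_3 · u_1 = 0 (should be 0)
  u_3 · u_2 = 0 (should be 0)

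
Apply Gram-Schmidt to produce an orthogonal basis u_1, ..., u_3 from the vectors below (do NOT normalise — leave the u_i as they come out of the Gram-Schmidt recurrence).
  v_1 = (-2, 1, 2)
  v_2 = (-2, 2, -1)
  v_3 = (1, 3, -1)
Orthogonal basis:
  u_1 = (-2, 1, 2)
  u_2 = (-10/9, 14/9, -17/9)
  u_3 = (21/13, 126/65, 42/65)

Apply the Gram-Schmidt recurrence
  u_1 = v_1
  u_i = v_i − Σ_{j<i} ((v_i · u_j) / (u_j · u_j)) · u_j.

Step by step this gives:
  u_1 = (-2, 1, 2)
  u_2 = (-10/9, 14/9, -17/9)
  u_3 = (21/13, 126/65, 42/65)

Orthogonality check:
  u_2 · u_1 = 0 (should be 0)
  u_3 · u_1 = 0 (should be 0)
  u_3 · u_2 = 0 (should be 0)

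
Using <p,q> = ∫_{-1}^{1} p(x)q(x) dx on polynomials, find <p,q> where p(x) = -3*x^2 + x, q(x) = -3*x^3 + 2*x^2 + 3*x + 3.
<p,q> = -38/5

Expand the product: p(x)·q(x) = 9*x^5 - 9*x^4 - 7*x^3 - 6*x^2 + 3*x.
∫_{-1}^{1} of each monomial x^k gives [2/(k+1) if k even, 0 if k odd]. Integrating term-by-term (or equivalently evaluating the antiderivative F(x) = 3*x^6/2 - 9*x^5/5 - 7*x^4/4 - 2*x^3 + 3*x^2/2 at the endpoints):
  F(1) − F(−1) = -51/20 − (101/20) = -38/5.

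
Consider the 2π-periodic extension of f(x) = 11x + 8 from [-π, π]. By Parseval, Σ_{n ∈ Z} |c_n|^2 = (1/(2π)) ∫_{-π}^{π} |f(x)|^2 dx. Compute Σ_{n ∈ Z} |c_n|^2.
Σ |c_n|^2 = 121π^2/3 + 64

Expand and integrate term by term over [-π, π]:
  ∫ (11x)^2 dx = 121·(2π^3/3); ∫ 2·11·(8)·x dx = 0 (odd integrand); ∫ 8^2 dx = 64·2π.
So (1/(2π)) ∫_{-π}^{π} (11x + 8)^2 dx = 121π^2/3 + 64 = 121π^2/3 + 64.
Parseval ⇒ Σ |c_n|^2 = 121π^2/3 + 64.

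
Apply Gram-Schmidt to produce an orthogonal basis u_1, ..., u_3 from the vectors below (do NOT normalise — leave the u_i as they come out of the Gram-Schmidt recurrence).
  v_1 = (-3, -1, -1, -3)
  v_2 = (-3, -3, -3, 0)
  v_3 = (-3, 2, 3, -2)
Orthogonal basis:
  u_1 = (-3, -1, -1, -3)
  u_2 = (-3/4, -9/4, -9/4, 9/4)
  u_3 = (-15/7, 4/7, 11/7, 10/7)

Apply the Gram-Schmidt recurrence
  u_1 = v_1
  u_i = v_i − Σ_{j<i} ((v_i · u_j) / (u_j · u_j)) · u_j.

Step by step this gives:
  u_1 = (-3, -1, -1, -3)
  u_2 = (-3/4, -9/4, -9/4, 9/4)
  u_3 = (-15/7, 4/7, 11/7, 10/7)

Orthogonality check:
  u_2 · u_1 = 0 (should be 0)
  u_3 · u_1 = 0 (should be 0)
  u_3 · u_2 = 0 (should be 0)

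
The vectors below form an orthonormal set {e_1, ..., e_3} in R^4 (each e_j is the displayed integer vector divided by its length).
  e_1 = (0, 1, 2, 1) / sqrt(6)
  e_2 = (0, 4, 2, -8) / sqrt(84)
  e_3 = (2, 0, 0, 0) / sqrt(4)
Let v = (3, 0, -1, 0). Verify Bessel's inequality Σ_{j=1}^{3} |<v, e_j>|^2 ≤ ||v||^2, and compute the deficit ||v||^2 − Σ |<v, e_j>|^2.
Σ |<v, e_j>|^2 = 68/7; ||v||^2 = 10; deficit = 2/7

Write each e_j = u_j / sqrt(<u_j, u_j>) where u_j is the displayed integer vector. Then <v, e_j> = <v, u_j> / sqrt(<u_j, u_j>), so |<v, e_j>|^2 = <v, u_j>^2 / <u_j, u_j>.
Coefficients: <v, e_1> = -2/sqrt(6), <v, e_2> = -2/sqrt(84), <v, e_3> = 6/sqrt(4).
Square and sum: Σ |<v, e_j>|^2 = 68/7.
Compute ||v||^2 = v·v = 10.
Deficit = 10 − 68/7 = 2/7 ≥ 0, confirming Bessel's inequality. (The deficit equals ||v − Σ <v,e_j> e_j||^2, the squared distance from v to span{e_j}.)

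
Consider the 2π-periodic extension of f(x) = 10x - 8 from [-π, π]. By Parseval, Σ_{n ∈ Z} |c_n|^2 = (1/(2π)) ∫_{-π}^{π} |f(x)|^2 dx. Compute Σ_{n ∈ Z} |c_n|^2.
Σ |c_n|^2 = 100π^2/3 + 64

Expand and integrate term by term over [-π, π]:
  ∫ (10x)^2 dx = 100·(2π^3/3); ∫ 2·10·(-8)·x dx = 0 (odd integrand); ∫ (-8)^2 dx = 64·2π.
So (1/(2π)) ∫_{-π}^{π} (10x - 8)^2 dx = 100π^2/3 + 64 = 100π^2/3 + 64.
Parseval ⇒ Σ |c_n|^2 = 100π^2/3 + 64.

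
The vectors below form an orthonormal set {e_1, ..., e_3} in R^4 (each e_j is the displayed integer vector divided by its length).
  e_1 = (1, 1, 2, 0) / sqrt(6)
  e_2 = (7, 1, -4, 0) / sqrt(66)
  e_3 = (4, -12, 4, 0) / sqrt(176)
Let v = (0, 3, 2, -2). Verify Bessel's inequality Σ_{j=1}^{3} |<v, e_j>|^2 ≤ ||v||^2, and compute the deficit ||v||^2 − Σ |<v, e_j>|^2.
Σ |<v, e_j>|^2 = 13; ||v||^2 = 17; deficit = 4

Write each e_j = u_j / sqrt(<u_j, u_j>) where u_j is the displayed integer vector. Then <v, e_j> = <v, u_j> / sqrt(<u_j, u_j>), so |<v, e_j>|^2 = <v, u_j>^2 / <u_j, u_j>.
Coefficients: <v, e_1> = 7/sqrt(6), <v, e_2> = -5/sqrt(66), <v, e_3> = -28/sqrt(176).
Square and sum: Σ |<v, e_j>|^2 = 13.
Compute ||v||^2 = v·v = 17.
Deficit = 17 − 13 = 4 ≥ 0, confirming Bessel's inequality. (The deficit equals ||v − Σ <v,e_j> e_j||^2, the squared distance from v to span{e_j}.)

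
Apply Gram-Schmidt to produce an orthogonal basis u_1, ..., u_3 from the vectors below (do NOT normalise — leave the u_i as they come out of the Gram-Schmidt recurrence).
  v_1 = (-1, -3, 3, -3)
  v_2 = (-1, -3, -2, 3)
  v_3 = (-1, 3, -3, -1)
Orthogonal basis:
  u_1 = (-1, -3, 3, -3)
  u_2 = (-33/28, -99/28, -41/28, 69/28)
  u_3 = (-1176/619, 186/619, -1236/619, -1030/619)

Apply the Gram-Schmidt recurrence
  u_1 = v_1
  u_i = v_i − Σ_{j<i} ((v_i · u_j) / (u_j · u_j)) · u_j.

Step by step this gives:
  u_1 = (-1, -3, 3, -3)
  u_2 = (-33/28, -99/28, -41/28, 69/28)
  u_3 = (-1176/619, 186/619, -1236/619, -1030/619)

Orthogonality check:
  u_2 · u_1 = 0 (should be 0)
  u_3 · u_1 = 0 (should be 0)
  u_3 · u_2 = 0 (should be 0)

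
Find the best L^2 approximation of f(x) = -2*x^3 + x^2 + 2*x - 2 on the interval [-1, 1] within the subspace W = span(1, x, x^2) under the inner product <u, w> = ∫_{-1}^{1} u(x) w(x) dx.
g(x) = x^2 + 4*x/5 - 2

The best approximation g ∈ W is the orthogonal projection of f onto W. Writing g = a_0 + a_1 x + a_2 x^2, the coefficients solve the normal equations G · a = b where
  G_{ij} = <φ_i, φ_j> and b_i = <f, φ_i>, with φ_0 = 1, φ_1 = x, φ_2 = x^2.
G =
  [2, 0, 2/3]
  [0, 2/3, 0]
  [2/3, 0, 2/5],
b = (-10/3, 8/15, -14/15).
Solving gives a_0 = -2, a_1 = 4/5, a_2 = 1, so
  g(x) = x^2 + 4*x/5 - 2.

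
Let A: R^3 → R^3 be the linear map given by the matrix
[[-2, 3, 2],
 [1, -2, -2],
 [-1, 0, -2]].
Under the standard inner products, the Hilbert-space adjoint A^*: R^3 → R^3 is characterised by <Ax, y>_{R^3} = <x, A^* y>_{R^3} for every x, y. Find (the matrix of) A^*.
A^* = A^T =
[[-2, 1, -1],
 [3, -2, 0],
 [2, -2, -2]]

For real matrices with standard dot products, the defining identity <Ax, y> = <x, A^* y> gives (Ax)^T y = x^T (A^*) y, i.e. x^T A^T y = x^T (A^*) y. Since this holds for all x, y, we must have A^* = A^T. Therefore
A^* =
[[-2, 1, -1],
 [3, -2, 0],
 [2, -2, -2]].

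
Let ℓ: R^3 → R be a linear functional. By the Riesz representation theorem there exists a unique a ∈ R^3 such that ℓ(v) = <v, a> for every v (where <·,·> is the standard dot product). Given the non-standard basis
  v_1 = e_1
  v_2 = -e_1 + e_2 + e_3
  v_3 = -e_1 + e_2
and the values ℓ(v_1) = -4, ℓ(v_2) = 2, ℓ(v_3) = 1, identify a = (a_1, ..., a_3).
a = (-4, -3, 1)

Write a = (a_1, ..., a_3) in the standard basis. For each basis vector v_i, ℓ(v_i) = <v_i, a> is a linear equation in the a_j's. Collect the n equations into a matrix system V a = ℓ, where row i of V is v_i (expressed in the standard basis). Since V is invertible (lower-triangular with 1s on the diagonal, up to permutation), solve by back-substitution:
  V =
[[1, 0, 0],
 [-1, 1, 1],
 [-1, 1, 0]]
  V a = (-4, 2, 1)
Solving gives a = (-4, -3, 1).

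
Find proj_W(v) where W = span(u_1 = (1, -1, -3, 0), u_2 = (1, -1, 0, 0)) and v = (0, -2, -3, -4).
proj_W(v) = (1, -1, -3, 0)

Set up U = [u_1 | ... | u_2] ∈ R^(4×2). The projector onto W = col(U) is P = U (U^T U)^(-1) U^T.
Compute U^T U =
  [11, 2]
  [2, 2],
and U^T v = (11, 2).
Solve U^T U · c = U^T v for the coefficients: c = (1, 0). The projection is proj_W(v) = U c.
Check: (v - proj_W(v)) · u_1 = 0  (should be 0).
Check: (v - proj_W(v)) · u_2 = 0  (should be 0).
Result: proj_W(v) = (1, -1, -3, 0).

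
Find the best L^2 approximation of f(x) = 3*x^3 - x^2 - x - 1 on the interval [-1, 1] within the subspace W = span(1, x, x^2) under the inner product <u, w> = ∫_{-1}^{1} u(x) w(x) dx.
g(x) = -x^2 + 4*x/5 - 1

The best approximation g ∈ W is the orthogonal projection of f onto W. Writing g = a_0 + a_1 x + a_2 x^2, the coefficients solve the normal equations G · a = b where
  G_{ij} = <φ_i, φ_j> and b_i = <f, φ_i>, with φ_0 = 1, φ_1 = x, φ_2 = x^2.
G =
  [2, 0, 2/3]
  [0, 2/3, 0]
  [2/3, 0, 2/5],
b = (-8/3, 8/15, -16/15).
Solving gives a_0 = -1, a_1 = 4/5, a_2 = -1, so
  g(x) = -x^2 + 4*x/5 - 1.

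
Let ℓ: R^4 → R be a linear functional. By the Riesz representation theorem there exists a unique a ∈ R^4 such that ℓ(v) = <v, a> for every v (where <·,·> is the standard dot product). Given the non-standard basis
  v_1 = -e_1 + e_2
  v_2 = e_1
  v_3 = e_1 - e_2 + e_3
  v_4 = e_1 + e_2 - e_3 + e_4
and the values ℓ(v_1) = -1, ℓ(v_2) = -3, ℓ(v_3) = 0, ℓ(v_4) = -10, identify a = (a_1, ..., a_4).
a = (-3, -4, -1, -4)

Write a = (a_1, ..., a_4) in the standard basis. For each basis vector v_i, ℓ(v_i) = <v_i, a> is a linear equation in the a_j's. Collect the n equations into a matrix system V a = ℓ, where row i of V is v_i (expressed in the standard basis). Since V is invertible (lower-triangular with 1s on the diagonal, up to permutation), solve by back-substitution:
  V =
[[-1, 1, 0, 0],
 [1, 0, 0, 0],
 [1, -1, 1, 0],
 [1, 1, -1, 1]]
  V a = (-1, -3, 0, -10)
Solving gives a = (-3, -4, -1, -4).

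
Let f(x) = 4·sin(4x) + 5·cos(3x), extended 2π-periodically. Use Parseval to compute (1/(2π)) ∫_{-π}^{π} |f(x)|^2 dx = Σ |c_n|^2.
Σ |c_n|^2 = 41/2

Expand |f|^2 and use orthogonality of {sin(nx), cos(mx)} on [-π, π]:
  ∫_{-π}^{π} sin(nx)^2 dx = π, ∫ cos(mx)^2 dx = π, and cross terms integrate to 0.
So ∫_{-π}^{π} f(x)^2 dx = 4^2 · π + 5^2 · π = (16 + 25)π.
Divide by 2π: (16 + 25)/2 = 41/2.
By Parseval, this equals Σ |c_n|^2.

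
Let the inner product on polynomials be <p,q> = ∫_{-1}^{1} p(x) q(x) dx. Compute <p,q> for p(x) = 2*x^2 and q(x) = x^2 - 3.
<p,q> = -16/5

Expand the product: p(x)·q(x) = 2*x^4 - 6*x^2.
∫_{-1}^{1} of each monomial x^k gives [2/(k+1) if k even, 0 if k odd]. Integrating term-by-term (or equivalently evaluating the antiderivative F(x) = 2*x^5/5 - 2*x^3 at the endpoints):
  F(1) − F(−1) = -8/5 − (8/5) = -16/5.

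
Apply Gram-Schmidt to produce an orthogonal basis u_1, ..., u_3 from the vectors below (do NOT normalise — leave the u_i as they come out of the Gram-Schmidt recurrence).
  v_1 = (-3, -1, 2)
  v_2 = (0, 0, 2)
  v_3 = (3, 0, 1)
Orthogonal basis:
  u_1 = (-3, -1, 2)
  u_2 = (6/7, 2/7, 10/7)
  u_3 = (3/10, -9/10, 0)

Apply the Gram-Schmidt recurrence
  u_1 = v_1
  u_i = v_i − Σ_{j<i} ((v_i · u_j) / (u_j · u_j)) · u_j.

Step by step this gives:
  u_1 = (-3, -1, 2)
  u_2 = (6/7, 2/7, 10/7)
  u_3 = (3/10, -9/10, 0)

Orthogonality check:
  u_2 · u_1 = 0 (should be 0)
  u_3 · u_1 = 0 (should be 0)
  u_3 · u_2 = 0 (should be 0)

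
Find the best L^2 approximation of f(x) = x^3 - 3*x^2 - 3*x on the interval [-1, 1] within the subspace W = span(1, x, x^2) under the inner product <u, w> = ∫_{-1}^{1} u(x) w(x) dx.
g(x) = -3*x^2 - 12*x/5

The best approximation g ∈ W is the orthogonal projection of f onto W. Writing g = a_0 + a_1 x + a_2 x^2, the coefficients solve the normal equations G · a = b where
  G_{ij} = <φ_i, φ_j> and b_i = <f, φ_i>, with φ_0 = 1, φ_1 = x, φ_2 = x^2.
G =
  [2, 0, 2/3]
  [0, 2/3, 0]
  [2/3, 0, 2/5],
b = (-2, -8/5, -6/5).
Solving gives a_0 = 0, a_1 = -12/5, a_2 = -3, so
  g(x) = -3*x^2 - 12*x/5.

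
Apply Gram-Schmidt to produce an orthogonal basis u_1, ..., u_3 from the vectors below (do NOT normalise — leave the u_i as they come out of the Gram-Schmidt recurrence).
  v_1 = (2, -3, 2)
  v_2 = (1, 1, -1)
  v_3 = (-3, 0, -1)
Orthogonal basis:
  u_1 = (2, -3, 2)
  u_2 = (23/17, 8/17, -11/17)
  u_3 = (-4/21, -16/21, -20/21)

Apply the Gram-Schmidt recurrence
  u_1 = v_1
  u_i = v_i − Σ_{j<i} ((v_i · u_j) / (u_j · u_j)) · u_j.

Step by step this gives:
  u_1 = (2, -3, 2)
  u_2 = (23/17, 8/17, -11/17)
  u_3 = (-4/21, -16/21, -20/21)

Orthogonality check:
  u_2 · u_1 = 0 (should be 0)
  u_3 · u_1 = 0 (should be 0)
  u_3 · u_2 = 0 (should be 0)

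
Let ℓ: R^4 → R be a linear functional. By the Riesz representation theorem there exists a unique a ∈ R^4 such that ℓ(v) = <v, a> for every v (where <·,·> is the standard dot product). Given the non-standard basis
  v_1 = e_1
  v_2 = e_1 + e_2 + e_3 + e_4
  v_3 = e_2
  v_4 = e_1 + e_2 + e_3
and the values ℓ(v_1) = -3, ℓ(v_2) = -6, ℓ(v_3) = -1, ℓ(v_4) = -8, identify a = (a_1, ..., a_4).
a = (-3, -1, -4, 2)

Write a = (a_1, ..., a_4) in the standard basis. For each basis vector v_i, ℓ(v_i) = <v_i, a> is a linear equation in the a_j's. Collect the n equations into a matrix system V a = ℓ, where row i of V is v_i (expressed in the standard basis). Since V is invertible (lower-triangular with 1s on the diagonal, up to permutation), solve by back-substitution:
  V =
[[1, 0, 0, 0],
 [1, 1, 1, 1],
 [0, 1, 0, 0],
 [1, 1, 1, 0]]
  V a = (-3, -6, -1, -8)
Solving gives a = (-3, -1, -4, 2).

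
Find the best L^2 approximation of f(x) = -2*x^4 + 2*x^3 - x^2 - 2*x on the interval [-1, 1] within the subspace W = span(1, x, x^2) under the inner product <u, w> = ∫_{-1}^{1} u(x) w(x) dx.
g(x) = -19*x^2/7 - 4*x/5 + 6/35

The best approximation g ∈ W is the orthogonal projection of f onto W. Writing g = a_0 + a_1 x + a_2 x^2, the coefficients solve the normal equations G · a = b where
  G_{ij} = <φ_i, φ_j> and b_i = <f, φ_i>, with φ_0 = 1, φ_1 = x, φ_2 = x^2.
G =
  [2, 0, 2/3]
  [0, 2/3, 0]
  [2/3, 0, 2/5],
b = (-22/15, -8/15, -34/35).
Solving gives a_0 = 6/35, a_1 = -4/5, a_2 = -19/7, so
  g(x) = -19*x^2/7 - 4*x/5 + 6/35.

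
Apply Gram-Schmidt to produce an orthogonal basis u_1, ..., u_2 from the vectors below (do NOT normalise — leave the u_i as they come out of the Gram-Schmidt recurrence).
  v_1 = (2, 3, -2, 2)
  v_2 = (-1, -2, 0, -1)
Orthogonal basis:
  u_1 = (2, 3, -2, 2)
  u_2 = (-1/21, -4/7, -20/21, -1/21)

Apply the Gram-Schmidt recurrence
  u_1 = v_1
  u_i = v_i − Σ_{j<i} ((v_i · u_j) / (u_j · u_j)) · u_j.

Step by step this gives:
  u_1 = (2, 3, -2, 2)
  u_2 = (-1/21, -4/7, -20/21, -1/21)

Orthogonality check:
  u_2 · u_1 = 0 (should be 0)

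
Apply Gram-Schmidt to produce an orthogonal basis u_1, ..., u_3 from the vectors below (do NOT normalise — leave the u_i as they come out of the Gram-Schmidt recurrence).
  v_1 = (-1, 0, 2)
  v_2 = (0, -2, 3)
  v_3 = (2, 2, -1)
Orthogonal basis:
  u_1 = (-1, 0, 2)
  u_2 = (6/5, -2, 3/5)
  u_3 = (48/29, 36/29, 24/29)

Apply the Gram-Schmidt recurrence
  u_1 = v_1
  u_i = v_i − Σ_{j<i} ((v_i · u_j) / (u_j · u_j)) · u_j.

Step by step this gives:
  u_1 = (-1, 0, 2)
  u_2 = (6/5, -2, 3/5)
  u_3 = (48/29, 36/29, 24/29)

Orthogonality check:
  u_2 · u_1 = 0 (should be 0)
  u_3 · u_1 = 0 (should be 0)
  u_3 · u_2 = 0 (should be 0)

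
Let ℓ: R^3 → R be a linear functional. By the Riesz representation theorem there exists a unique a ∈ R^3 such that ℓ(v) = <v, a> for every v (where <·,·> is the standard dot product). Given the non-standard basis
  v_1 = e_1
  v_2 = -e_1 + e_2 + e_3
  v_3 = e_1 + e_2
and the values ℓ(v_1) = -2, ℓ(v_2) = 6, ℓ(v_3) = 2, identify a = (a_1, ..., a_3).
a = (-2, 4, 0)

Write a = (a_1, ..., a_3) in the standard basis. For each basis vector v_i, ℓ(v_i) = <v_i, a> is a linear equation in the a_j's. Collect the n equations into a matrix system V a = ℓ, where row i of V is v_i (expressed in the standard basis). Since V is invertible (lower-triangular with 1s on the diagonal, up to permutation), solve by back-substitution:
  V =
[[1, 0, 0],
 [-1, 1, 1],
 [1, 1, 0]]
  V a = (-2, 6, 2)
Solving gives a = (-2, 4, 0).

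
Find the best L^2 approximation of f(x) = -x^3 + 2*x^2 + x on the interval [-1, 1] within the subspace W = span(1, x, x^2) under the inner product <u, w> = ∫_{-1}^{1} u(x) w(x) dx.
g(x) = 2*x^2 + 2*x/5

The best approximation g ∈ W is the orthogonal projection of f onto W. Writing g = a_0 + a_1 x + a_2 x^2, the coefficients solve the normal equations G · a = b where
  G_{ij} = <φ_i, φ_j> and b_i = <f, φ_i>, with φ_0 = 1, φ_1 = x, φ_2 = x^2.
G =
  [2, 0, 2/3]
  [0, 2/3, 0]
  [2/3, 0, 2/5],
b = (4/3, 4/15, 4/5).
Solving gives a_0 = 0, a_1 = 2/5, a_2 = 2, so
  g(x) = 2*x^2 + 2*x/5.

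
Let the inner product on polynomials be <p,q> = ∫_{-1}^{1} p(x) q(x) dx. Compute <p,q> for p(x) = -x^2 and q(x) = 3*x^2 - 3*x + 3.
<p,q> = -16/5

Expand the product: p(x)·q(x) = -3*x^4 + 3*x^3 - 3*x^2.
∫_{-1}^{1} of each monomial x^k gives [2/(k+1) if k even, 0 if k odd]. Integrating term-by-term (or equivalently evaluating the antiderivative F(x) = -3*x^5/5 + 3*x^4/4 - x^3 at the endpoints):
  F(1) − F(−1) = -17/20 − (47/20) = -16/5.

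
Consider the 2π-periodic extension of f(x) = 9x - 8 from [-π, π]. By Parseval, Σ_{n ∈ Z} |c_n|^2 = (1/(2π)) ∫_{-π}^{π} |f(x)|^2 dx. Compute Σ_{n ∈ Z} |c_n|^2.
Σ |c_n|^2 = 27π^2 + 64

Expand and integrate term by term over [-π, π]:
  ∫ (9x)^2 dx = 81·(2π^3/3); ∫ 2·9·(-8)·x dx = 0 (odd integrand); ∫ (-8)^2 dx = 64·2π.
So (1/(2π)) ∫_{-π}^{π} (9x - 8)^2 dx = 81π^2/3 + 64 = 27π^2 + 64.
Parseval ⇒ Σ |c_n|^2 = 27π^2 + 64.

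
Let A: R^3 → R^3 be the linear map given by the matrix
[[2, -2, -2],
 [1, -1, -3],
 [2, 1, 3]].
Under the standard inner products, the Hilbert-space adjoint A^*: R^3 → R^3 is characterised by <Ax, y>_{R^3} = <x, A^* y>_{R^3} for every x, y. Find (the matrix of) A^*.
A^* = A^T =
[[2, 1, 2],
 [-2, -1, 1],
 [-2, -3, 3]]

For real matrices with standard dot products, the defining identity <Ax, y> = <x, A^* y> gives (Ax)^T y = x^T (A^*) y, i.e. x^T A^T y = x^T (A^*) y. Since this holds for all x, y, we must have A^* = A^T. Therefore
A^* =
[[2, 1, 2],
 [-2, -1, 1],
 [-2, -3, 3]].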